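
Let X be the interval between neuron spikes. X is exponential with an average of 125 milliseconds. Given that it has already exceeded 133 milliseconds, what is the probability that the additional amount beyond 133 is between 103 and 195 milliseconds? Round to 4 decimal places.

0.2285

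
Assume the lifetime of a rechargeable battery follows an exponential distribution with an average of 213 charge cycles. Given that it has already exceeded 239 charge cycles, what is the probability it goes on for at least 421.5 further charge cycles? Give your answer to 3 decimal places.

The rate is λ = 1/213 = 0.00469484 per charge cycle.
The exponential is memoryless, so the remaining time is again Exp(λ): the condition X > 239 is irrelevant.
P(X > 421.5) = e^(−1.9789) ≈ 0.138.

0.138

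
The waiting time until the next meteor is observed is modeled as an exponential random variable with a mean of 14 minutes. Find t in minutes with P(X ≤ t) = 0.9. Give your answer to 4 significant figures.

The rate is λ = 1/14 = 0.0714286 per minute.
Set 1 − e^(−λt) = 0.9, so t = −ln(0.1)/λ = 2.3026/0.0714286 ≈ 32.2362 minutes.

32.24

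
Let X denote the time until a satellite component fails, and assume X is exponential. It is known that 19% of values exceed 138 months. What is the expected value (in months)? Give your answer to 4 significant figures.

83.10

e^(−λ·138) = 0.19 ⇒ λ = −ln(0.19)/138 = 0.0120343.
Mean = 1/λ = 83.0959 months.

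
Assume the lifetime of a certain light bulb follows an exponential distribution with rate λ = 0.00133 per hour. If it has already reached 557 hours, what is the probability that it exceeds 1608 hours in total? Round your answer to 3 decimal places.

The exponential is memoryless, so the remaining time is again Exp(λ): the condition X > 557 is irrelevant.
P(X > 1051) = e^(−1.3978) ≈ 0.247.

0.247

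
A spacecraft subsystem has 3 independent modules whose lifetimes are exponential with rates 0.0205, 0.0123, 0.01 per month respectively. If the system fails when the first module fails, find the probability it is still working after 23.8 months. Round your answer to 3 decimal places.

0.361

The time to first failure is exponential with rate Σλ = 0.0205 + 0.0123 + 0.01 = 0.0428.
P(min > 23.8) = e^(−0.0428·23.8) = e^(−1.0186) ≈ 0.361.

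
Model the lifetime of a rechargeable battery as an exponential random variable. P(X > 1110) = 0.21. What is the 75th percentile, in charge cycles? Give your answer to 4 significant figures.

986.0

e^(−λ·1110) = 0.21 ⇒ λ = −ln(0.21)/1110 = 0.00140599.
75th percentile: 1 − e^(−λt) = 0.75, t = −ln(0.25)/λ = 985.992 charge cycles.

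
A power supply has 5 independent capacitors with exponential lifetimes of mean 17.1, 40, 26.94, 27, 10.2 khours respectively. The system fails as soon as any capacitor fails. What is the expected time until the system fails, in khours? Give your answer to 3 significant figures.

The first failure time is exponential with rate Σλ_i = 1/17.1 + 1/40 + 1/26.94 + 1/27 + 1/10.2 = 0.255675 per khour.
E[min] = 1/Σλ = 1/0.255675 = 3.91121 khours.

3.91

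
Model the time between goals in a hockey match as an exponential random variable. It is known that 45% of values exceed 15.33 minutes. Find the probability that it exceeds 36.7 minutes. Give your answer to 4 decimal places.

e^(−λ·15.33) = 0.45 ⇒ λ = −ln(0.45)/15.33 = 0.0520879.
P(X > 36.7) = e^(−0.0520879·36.7) = e^(−1.9116) ≈ 0.1478.

0.1478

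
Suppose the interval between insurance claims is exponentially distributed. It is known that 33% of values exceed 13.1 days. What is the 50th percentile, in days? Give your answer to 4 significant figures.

e^(−λ·13.1) = 0.33 ⇒ λ = −ln(0.33)/13.1 = 0.0846307.
50th percentile: 1 − e^(−λt) = 0.5, t = −ln(0.5)/λ = 8.19025 days.

8.190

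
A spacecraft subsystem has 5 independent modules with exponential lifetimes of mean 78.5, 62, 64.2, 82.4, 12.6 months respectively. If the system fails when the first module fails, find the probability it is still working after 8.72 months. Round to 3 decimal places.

The first failure time is exponential with rate Σλ_i = 1/78.5 + 1/62 + 1/64.2 + 1/82.4 + 1/12.6 = 0.135945 per month.
P(min > 8.72) = e^(−0.135945·8.72) = e^(−1.1854) ≈ 0.306.

0.306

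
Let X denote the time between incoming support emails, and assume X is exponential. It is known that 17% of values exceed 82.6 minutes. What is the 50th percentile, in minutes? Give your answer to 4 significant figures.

e^(−λ·82.6) = 0.17 ⇒ λ = −ln(0.17)/82.6 = 0.0214523.
50th percentile: 1 − e^(−λt) = 0.5, t = −ln(0.5)/λ = 32.3111 minutes.

32.31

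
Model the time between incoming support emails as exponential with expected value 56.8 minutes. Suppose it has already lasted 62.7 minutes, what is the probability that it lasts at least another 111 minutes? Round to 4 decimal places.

0.1417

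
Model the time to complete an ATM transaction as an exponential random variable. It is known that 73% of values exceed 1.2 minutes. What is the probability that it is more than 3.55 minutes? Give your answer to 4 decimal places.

0.3942

e^(−λ·1.2) = 0.73 ⇒ λ = −ln(0.73)/1.2 = 0.262259.
P(X > 3.55) = e^(−0.262259·3.55) = e^(−0.93102) ≈ 0.3942.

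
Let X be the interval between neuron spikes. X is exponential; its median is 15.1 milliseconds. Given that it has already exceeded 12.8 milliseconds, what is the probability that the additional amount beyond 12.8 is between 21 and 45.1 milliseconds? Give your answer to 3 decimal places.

For an exponential, median = ln(2)/λ, so λ = ln 2 / 15.1 = 0.0459038 per millisecond.
Memoryless: the residual past 12.8 is again Exp(λ).
P(21 < residual < 45.1) = e^(−λ·21) − e^(−λ·45.1) = 0.38137 − 0.12615 ≈ 0.255.

0.255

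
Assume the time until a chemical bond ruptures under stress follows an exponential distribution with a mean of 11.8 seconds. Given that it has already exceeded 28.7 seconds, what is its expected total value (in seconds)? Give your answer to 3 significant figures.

The rate is λ = 1/11.8 = 0.0847458 per second.
By memorylessness, E[X | X > 28.7] = 28.7 + 1/λ = 28.7 + 11.8 = 40.5 seconds.

40.5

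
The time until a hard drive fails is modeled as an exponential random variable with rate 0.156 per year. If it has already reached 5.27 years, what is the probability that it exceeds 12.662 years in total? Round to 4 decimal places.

0.3156

P(X > s+t | X > s) = e^(−λ(s+t))/e^(−λs) = e^(−λt), independent of s = 5.27.
P(X > 7.392) = e^(−1.1532) ≈ 0.3156.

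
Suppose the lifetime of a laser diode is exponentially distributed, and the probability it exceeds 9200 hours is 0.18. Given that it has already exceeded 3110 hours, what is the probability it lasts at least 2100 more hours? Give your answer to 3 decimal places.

0.676

From e^(−λ·9200) = 0.18, λ = −ln(0.18)/9200 = 0.000186391.
Memoryless: P(X > 3110+2100 | X > 3110) = P(X > 2100) = e^(−0.000186391·2100) ≈ 0.676.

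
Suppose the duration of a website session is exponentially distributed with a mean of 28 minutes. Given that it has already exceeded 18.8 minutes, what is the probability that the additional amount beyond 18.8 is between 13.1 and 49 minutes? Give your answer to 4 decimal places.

The rate is λ = 1/28 = 0.0357143 per minute.
Memoryless: the residual past 18.8 is again Exp(λ).
P(13.1 < residual < 49) = e^(−λ·13.1) − e^(−λ·49) = 0.62634 − 0.17377 ≈ 0.4526.

0.4526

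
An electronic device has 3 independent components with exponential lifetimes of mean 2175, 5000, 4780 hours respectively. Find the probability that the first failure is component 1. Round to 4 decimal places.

0.5291

Rates: λ_i = 1/mean_i → 0.00045977, 0.0002, 0.000209205; Σλ = 0.000868975.
P(component 1 first) = λ_1/Σλ = 0.00045977/0.000868975 ≈ 0.5291.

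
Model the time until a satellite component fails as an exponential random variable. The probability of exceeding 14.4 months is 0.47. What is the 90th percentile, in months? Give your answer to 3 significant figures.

e^(−λ·14.4) = 0.47 ⇒ λ = −ln(0.47)/14.4 = 0.0524321.
90th percentile: 1 − e^(−λt) = 0.9, t = −ln(0.1)/λ = 43.9155 months.

43.9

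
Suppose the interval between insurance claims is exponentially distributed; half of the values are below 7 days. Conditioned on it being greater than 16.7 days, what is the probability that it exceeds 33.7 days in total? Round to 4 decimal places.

For an exponential, median = ln(2)/λ, so λ = ln 2 / 7 = 0.099021 per day.
The exponential is memoryless, so the remaining time is again Exp(λ): the condition X > 16.7 is irrelevant.
P(X > 17) = e^(−1.6834) ≈ 0.1857.

0.1857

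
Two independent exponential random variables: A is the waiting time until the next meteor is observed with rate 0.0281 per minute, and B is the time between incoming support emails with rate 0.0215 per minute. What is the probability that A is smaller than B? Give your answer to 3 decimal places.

0.567

λ_1 = 0.0281, λ_2 = 0.0215.
For independent exponentials, P(A < B) = λ_1/(λ_1+λ_2) = 0.0281/0.0496 ≈ 0.567.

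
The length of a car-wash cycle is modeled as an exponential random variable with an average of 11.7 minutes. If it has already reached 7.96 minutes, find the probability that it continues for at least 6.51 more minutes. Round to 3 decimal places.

0.573

The rate is λ = 1/11.7 = 0.0854701 per minute.
The exponential is memoryless, so the remaining time is again Exp(λ): the condition X > 7.96 is irrelevant.
P(X > 6.51) = e^(−0.55641) ≈ 0.573.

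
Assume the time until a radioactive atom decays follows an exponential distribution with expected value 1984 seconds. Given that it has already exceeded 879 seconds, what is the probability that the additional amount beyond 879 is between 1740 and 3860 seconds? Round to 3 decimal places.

0.273

The rate is λ = 1/1984 = 0.000504032 per second.
Memoryless: the residual past 879 is again Exp(λ).
P(1740 < residual < 3860) = e^(−λ·1740) − e^(−λ·3860) = 0.41602 − 0.14291 ≈ 0.273.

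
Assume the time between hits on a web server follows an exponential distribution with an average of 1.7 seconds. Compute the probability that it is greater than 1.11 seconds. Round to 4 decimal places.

0.5205

The rate is λ = 1/1.7 = 0.588235 per second.
P(X > 1.11) = e^(−λ·1.11) = e^(−0.65294) ≈ 0.5205.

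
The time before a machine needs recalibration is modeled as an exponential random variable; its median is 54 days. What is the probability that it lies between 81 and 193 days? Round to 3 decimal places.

0.270

For an exponential, median = ln(2)/λ, so λ = ln 2 / 54 = 0.0128361 per day.
P(81 < X < 193) = e^(−λ·81) − e^(−λ·193) = 0.35355 − 0.08396 ≈ 0.270.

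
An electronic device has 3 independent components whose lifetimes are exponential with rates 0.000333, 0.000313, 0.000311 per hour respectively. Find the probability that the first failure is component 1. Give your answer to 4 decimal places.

0.3480

The time to first failure is exponential with rate Σλ = 0.000333 + 0.000313 + 0.000311 = 0.000957.
P(component 1 first) = λ_1/Σλ = 0.000333/0.000957 ≈ 0.3480.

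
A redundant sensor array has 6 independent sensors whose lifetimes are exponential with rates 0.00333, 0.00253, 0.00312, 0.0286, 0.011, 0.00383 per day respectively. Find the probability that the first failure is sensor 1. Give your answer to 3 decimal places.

0.064

The time to first failure is exponential with rate Σλ = 0.00333 + 0.00253 + 0.00312 + 0.0286 + 0.011 + 0.00383 = 0.05241.
P(sensor 1 first) = λ_1/Σλ = 0.00333/0.05241 ≈ 0.064.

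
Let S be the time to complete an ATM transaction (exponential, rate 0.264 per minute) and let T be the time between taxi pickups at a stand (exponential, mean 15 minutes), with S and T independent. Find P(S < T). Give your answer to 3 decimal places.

λ_1 = 0.264, λ_2 = 1/15 = 0.0666667.
For independent exponentials, P(S < T) = λ_1/(λ_1+λ_2) = 0.264/0.330667 ≈ 0.798.

0.798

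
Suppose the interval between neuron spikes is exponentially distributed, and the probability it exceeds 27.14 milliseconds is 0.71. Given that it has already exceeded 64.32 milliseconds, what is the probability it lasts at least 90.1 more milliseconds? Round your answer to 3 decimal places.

From e^(−λ·27.14) = 0.71, λ = −ln(0.71)/27.14 = 0.0126194.
Memoryless: P(X > 64.32+90.1 | X > 64.32) = P(X > 90.1) = e^(−0.0126194·90.1) ≈ 0.321.

0.321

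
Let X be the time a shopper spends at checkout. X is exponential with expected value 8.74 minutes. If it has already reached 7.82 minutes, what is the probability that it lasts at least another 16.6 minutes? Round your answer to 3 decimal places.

0.150

The rate is λ = 1/8.74 = 0.114416 per minute.
By the memoryless property, P(X > 7.82+16.6 | X > 7.82) = P(X > 16.6).
P(X > 16.6) = e^(−1.8993) ≈ 0.150.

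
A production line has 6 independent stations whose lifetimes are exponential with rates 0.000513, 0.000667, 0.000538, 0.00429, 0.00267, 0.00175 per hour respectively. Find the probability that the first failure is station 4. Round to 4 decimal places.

0.4114

The time to first failure is exponential with rate Σλ = 0.000513 + 0.000667 + 0.000538 + 0.00429 + 0.00267 + 0.00175 = 0.010428.
P(station 4 first) = λ_4/Σλ = 0.00429/0.010428 ≈ 0.4114.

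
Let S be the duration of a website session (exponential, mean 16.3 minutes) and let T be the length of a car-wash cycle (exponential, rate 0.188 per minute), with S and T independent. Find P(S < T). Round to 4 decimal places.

λ_1 = 1/16.3 = 0.0613497, λ_2 = 0.188.
For independent exponentials, P(S < T) = λ_1/(λ_1+λ_2) = 0.0613497/0.24935 ≈ 0.2460.

0.2460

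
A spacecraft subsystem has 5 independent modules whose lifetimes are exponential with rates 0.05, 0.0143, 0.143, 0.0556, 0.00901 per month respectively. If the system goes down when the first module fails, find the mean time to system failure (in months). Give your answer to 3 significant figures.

3.68

The time to first failure is exponential with rate Σλ = 0.05 + 0.0143 + 0.143 + 0.0556 + 0.00901 = 0.27191.
E[min] = 1/Σλ = 1/0.27191 = 3.67769 months.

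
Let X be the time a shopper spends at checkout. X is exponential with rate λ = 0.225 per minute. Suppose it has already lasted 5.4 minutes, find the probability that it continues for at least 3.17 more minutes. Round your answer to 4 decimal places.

The exponential is memoryless, so the remaining time is again Exp(λ): the condition X > 5.4 is irrelevant.
P(X > 3.17) = e^(−0.71325) ≈ 0.4900.

0.4900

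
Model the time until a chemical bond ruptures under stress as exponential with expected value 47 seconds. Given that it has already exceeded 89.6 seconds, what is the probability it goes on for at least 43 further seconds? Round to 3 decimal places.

0.401

The rate is λ = 1/47 = 0.0212766 per second.
The exponential is memoryless, so the remaining time is again Exp(λ): the condition X > 89.6 is irrelevant.
P(X > 43) = e^(−0.91489) ≈ 0.401.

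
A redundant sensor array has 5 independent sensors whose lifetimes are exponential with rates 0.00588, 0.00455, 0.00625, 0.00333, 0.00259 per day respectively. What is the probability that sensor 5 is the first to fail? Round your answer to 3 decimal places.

The time to first failure is exponential with rate Σλ = 0.00588 + 0.00455 + 0.00625 + 0.00333 + 0.00259 = 0.0226.
P(sensor 5 first) = λ_5/Σλ = 0.00259/0.0226 ≈ 0.115.

0.115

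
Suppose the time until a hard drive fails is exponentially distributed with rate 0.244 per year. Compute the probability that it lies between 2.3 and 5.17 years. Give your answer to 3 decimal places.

P(2.3 < X < 5.17) = e^(−λ·2.3) − e^(−λ·5.17) = 0.57052 − 0.28323 ≈ 0.287.

0.287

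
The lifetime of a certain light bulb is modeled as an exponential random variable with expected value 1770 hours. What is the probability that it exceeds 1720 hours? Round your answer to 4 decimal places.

The rate is λ = 1/1770 = 0.000564972 per hour.
P(X > 1720) = e^(−λ·1720) = e^(−0.97175) ≈ 0.3784.

0.3784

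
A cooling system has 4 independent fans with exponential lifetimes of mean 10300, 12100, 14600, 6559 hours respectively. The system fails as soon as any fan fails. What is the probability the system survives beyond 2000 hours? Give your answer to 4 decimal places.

The first failure time is exponential with rate Σλ_i = 1/10300 + 1/12100 + 1/14600 + 1/6559 = 0.000400687 per hour.
P(min > 2000) = e^(−0.000400687·2000) = e^(−0.80137) ≈ 0.4487.

0.4487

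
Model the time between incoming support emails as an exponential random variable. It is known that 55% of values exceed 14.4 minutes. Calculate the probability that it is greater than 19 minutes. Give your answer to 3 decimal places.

0.454

e^(−λ·14.4) = 0.55 ⇒ λ = −ln(0.55)/14.4 = 0.0415165.
P(X > 19) = e^(−0.0415165·19) = e^(−0.78881) ≈ 0.454.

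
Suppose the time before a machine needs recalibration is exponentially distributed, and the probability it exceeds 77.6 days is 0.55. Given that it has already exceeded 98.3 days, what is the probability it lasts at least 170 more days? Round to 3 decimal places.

From e^(−λ·77.6) = 0.55, λ = −ln(0.55)/77.6 = 0.00770409.
Memoryless: P(X > 98.3+170 | X > 98.3) = P(X > 170) = e^(−0.00770409·170) ≈ 0.270.

0.270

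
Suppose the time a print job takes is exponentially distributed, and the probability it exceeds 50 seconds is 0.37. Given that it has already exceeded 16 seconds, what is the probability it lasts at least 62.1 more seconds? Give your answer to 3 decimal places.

From e^(−λ·50) = 0.37, λ = −ln(0.37)/50 = 0.019885.
Memoryless: P(X > 16+62.1 | X > 16) = P(X > 62.1) = e^(−0.019885·62.1) ≈ 0.291.

0.291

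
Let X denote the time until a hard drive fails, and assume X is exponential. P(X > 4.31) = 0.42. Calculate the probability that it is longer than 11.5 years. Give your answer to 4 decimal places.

0.0988

e^(−λ·4.31) = 0.42 ⇒ λ = −ln(0.42)/4.31 = 0.201276.
P(X > 11.5) = e^(−0.201276·11.5) = e^(−2.3147) ≈ 0.0988.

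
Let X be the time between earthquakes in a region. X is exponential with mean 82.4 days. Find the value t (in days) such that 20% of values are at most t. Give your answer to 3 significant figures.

The rate is λ = 1/82.4 = 0.0121359 per day.
Set 1 − e^(−λt) = 0.2, so t = −ln(0.8)/λ = 0.22314/0.0121359 ≈ 18.387 days.

18.4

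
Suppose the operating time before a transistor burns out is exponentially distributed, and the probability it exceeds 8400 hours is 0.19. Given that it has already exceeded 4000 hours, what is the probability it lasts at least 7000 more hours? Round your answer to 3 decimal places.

0.251

From e^(−λ·8400) = 0.19, λ = −ln(0.19)/8400 = 0.000197706.
Memoryless: P(X > 4000+7000 | X > 4000) = P(X > 7000) = e^(−0.000197706·7000) ≈ 0.251.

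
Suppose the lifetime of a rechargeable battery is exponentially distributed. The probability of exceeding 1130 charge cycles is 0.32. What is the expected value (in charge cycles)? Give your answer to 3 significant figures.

e^(−λ·1130) = 0.32 ⇒ λ = −ln(0.32)/1130 = 0.00100835.
Mean = 1/λ = 991.72 charge cycles.

992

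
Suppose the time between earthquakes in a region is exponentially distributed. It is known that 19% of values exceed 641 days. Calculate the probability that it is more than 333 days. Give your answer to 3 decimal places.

0.422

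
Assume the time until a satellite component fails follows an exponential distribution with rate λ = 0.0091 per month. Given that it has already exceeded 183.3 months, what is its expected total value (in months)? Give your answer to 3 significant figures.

293

By memorylessness, E[X | X > 183.3] = 183.3 + 1/λ = 183.3 + 109.89 = 293.19 months.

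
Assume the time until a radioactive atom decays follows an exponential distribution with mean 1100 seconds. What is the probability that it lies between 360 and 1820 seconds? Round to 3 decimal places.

The rate is λ = 1/1100 = 0.000909091 per second.
P(360 < X < 1820) = e^(−λ·360) − e^(−λ·1820) = 0.72089 − 0.19118 ≈ 0.530.

0.530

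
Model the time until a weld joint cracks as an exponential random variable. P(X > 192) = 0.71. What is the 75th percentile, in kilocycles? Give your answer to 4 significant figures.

777.2

e^(−λ·192) = 0.71 ⇒ λ = −ln(0.71)/192 = 0.0017838.
75th percentile: 1 − e^(−λt) = 0.75, t = −ln(0.25)/λ = 777.156 kilocycles.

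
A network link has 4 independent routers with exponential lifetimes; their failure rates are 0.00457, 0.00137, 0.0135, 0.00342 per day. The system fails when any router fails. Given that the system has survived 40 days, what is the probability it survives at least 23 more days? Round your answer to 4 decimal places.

Time to first failure ~ Exp(Σλ) with Σλ = 0.02286.
By memorylessness, P(T > 40+23 | T > 40) = P(T > 23) = e^(−0.02286·23) ≈ 0.5911.

0.5911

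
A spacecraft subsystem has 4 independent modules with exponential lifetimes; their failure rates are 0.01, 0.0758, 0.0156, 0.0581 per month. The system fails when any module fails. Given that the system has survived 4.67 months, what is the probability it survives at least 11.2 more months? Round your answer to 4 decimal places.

Time to first failure ~ Exp(Σλ) with Σλ = 0.1595.
By memorylessness, P(T > 4.67+11.2 | T > 4.67) = P(T > 11.2) = e^(−0.1595·11.2) ≈ 0.1676.

0.1676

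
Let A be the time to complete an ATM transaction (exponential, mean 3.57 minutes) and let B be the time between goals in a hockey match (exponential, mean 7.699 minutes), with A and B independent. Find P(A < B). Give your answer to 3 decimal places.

0.683

λ_1 = 1/3.57 = 0.280112, λ_2 = 1/7.699 = 0.129887.
For independent exponentials, P(A < B) = λ_1/(λ_1+λ_2) = 0.280112/0.409999 ≈ 0.683.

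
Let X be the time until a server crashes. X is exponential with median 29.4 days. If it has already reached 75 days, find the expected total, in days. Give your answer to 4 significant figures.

117.4

For an exponential, median = ln(2)/λ, so λ = ln 2 / 29.4 = 0.0235764 per day.
By memorylessness, E[X | X > 75] = 75 + 1/λ = 75 + 42.4152 = 117.415 days.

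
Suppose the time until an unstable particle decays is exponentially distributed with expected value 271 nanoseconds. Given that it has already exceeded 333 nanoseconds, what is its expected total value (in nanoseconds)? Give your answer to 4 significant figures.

604.0

The rate is λ = 1/271 = 0.00369004 per nanosecond.
By memorylessness, E[X | X > 333] = 333 + 1/λ = 333 + 271 = 604 nanoseconds.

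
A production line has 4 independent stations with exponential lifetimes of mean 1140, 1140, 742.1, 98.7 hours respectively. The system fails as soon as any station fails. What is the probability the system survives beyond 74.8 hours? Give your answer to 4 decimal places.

0.3716

The first failure time is exponential with rate Σλ_i = 1/1140 + 1/1140 + 1/742.1 + 1/98.7 = 0.0132336 per hour.
P(min > 74.8) = e^(−0.0132336·74.8) = e^(−0.98988) ≈ 0.3716.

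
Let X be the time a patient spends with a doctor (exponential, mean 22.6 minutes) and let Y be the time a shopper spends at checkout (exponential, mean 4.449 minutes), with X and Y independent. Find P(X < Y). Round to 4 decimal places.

0.1645

λ_1 = 1/22.6 = 0.0442478, λ_2 = 1/4.449 = 0.22477.
For independent exponentials, P(X < Y) = λ_1/(λ_1+λ_2) = 0.0442478/0.269017 ≈ 0.1645.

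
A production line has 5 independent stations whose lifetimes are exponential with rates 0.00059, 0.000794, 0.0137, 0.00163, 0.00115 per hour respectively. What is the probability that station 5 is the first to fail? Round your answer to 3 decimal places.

The time to first failure is exponential with rate Σλ = 0.00059 + 0.000794 + 0.0137 + 0.00163 + 0.00115 = 0.017864.
P(station 5 first) = λ_5/Σλ = 0.00115/0.017864 ≈ 0.064.

0.064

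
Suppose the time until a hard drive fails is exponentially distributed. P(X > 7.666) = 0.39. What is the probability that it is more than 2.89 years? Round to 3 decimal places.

e^(−λ·7.666) = 0.39 ⇒ λ = −ln(0.39)/7.666 = 0.122829.
P(X > 2.89) = e^(−0.122829·2.89) = e^(−0.35498) ≈ 0.701.

0.701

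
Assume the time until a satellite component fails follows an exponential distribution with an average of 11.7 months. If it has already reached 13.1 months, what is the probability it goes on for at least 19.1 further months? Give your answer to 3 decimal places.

The rate is λ = 1/11.7 = 0.0854701 per month.
P(X > s+t | X > s) = e^(−λ(s+t))/e^(−λs) = e^(−λt), independent of s = 13.1.
P(X > 19.1) = e^(−1.6325) ≈ 0.195.

0.195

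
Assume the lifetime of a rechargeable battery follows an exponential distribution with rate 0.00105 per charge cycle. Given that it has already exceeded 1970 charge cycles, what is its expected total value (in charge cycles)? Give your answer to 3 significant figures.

2920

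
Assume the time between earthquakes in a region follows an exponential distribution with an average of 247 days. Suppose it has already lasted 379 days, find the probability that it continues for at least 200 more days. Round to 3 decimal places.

The rate is λ = 1/247 = 0.00404858 per day.
The exponential is memoryless, so the remaining time is again Exp(λ): the condition X > 379 is irrelevant.
P(X > 200) = e^(−0.80972) ≈ 0.445.

0.445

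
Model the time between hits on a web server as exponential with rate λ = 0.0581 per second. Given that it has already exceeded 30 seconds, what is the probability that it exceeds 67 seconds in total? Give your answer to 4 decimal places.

0.1165

P(X > s+t | X > s) = e^(−λ(s+t))/e^(−λs) = e^(−λt), independent of s = 30.
P(X > 37) = e^(−2.1497) ≈ 0.1165.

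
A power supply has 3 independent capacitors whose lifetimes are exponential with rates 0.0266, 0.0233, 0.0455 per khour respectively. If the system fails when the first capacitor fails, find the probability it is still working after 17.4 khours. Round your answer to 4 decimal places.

0.1901

The time to first failure is exponential with rate Σλ = 0.0266 + 0.0233 + 0.0455 = 0.0954.
P(min > 17.4) = e^(−0.0954·17.4) = e^(−1.66) ≈ 0.1901.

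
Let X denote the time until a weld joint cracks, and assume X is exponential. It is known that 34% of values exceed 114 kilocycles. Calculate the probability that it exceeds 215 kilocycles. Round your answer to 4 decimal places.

e^(−λ·114) = 0.34 ⇒ λ = −ln(0.34)/114 = 0.00946324.
P(X > 215) = e^(−0.00946324·215) = e^(−2.0346) ≈ 0.1307.

0.1307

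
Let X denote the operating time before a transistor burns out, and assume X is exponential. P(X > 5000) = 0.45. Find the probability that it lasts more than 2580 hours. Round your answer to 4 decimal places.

e^(−λ·5000) = 0.45 ⇒ λ = −ln(0.45)/5000 = 0.000159702.
P(X > 2580) = e^(−0.000159702·2580) = e^(−0.41203) ≈ 0.6623.

0.6623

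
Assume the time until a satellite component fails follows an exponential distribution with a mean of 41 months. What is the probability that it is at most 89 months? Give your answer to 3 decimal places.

0.886

The rate is λ = 1/41 = 0.0243902 per month.
P(X ≤ 89) = 1 − e^(−λ·89) = 1 − e^(−2.1707) ≈ 0.886.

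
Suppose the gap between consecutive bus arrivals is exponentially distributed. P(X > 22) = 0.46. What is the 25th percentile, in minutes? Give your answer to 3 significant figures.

8.15

e^(−λ·22) = 0.46 ⇒ λ = −ln(0.46)/22 = 0.0352968.
25th percentile: 1 − e^(−λt) = 0.25, t = −ln(0.75)/λ = 8.15038 minutes.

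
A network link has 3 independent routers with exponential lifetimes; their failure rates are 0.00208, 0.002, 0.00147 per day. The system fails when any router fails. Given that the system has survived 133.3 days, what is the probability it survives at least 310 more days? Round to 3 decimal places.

0.179

Time to first failure ~ Exp(Σλ) with Σλ = 0.00555.
By memorylessness, P(T > 133.3+310 | T > 133.3) = P(T > 310) = e^(−0.00555·310) ≈ 0.179.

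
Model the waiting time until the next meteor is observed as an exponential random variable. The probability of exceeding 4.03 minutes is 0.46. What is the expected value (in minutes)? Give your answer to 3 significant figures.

5.19

e^(−λ·4.03) = 0.46 ⇒ λ = −ln(0.46)/4.03 = 0.192687.
Mean = 1/λ = 5.18976 minutes.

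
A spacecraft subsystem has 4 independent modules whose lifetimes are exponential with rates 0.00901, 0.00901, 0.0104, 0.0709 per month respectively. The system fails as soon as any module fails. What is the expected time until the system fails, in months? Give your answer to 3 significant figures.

10.1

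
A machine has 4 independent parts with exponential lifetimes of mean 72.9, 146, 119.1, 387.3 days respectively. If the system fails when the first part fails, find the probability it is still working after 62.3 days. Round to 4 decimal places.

0.1401

The first failure time is exponential with rate Σλ_i = 1/72.9 + 1/146 + 1/119.1 + 1/387.3 = 0.031545 per day.
P(min > 62.3) = e^(−0.031545·62.3) = e^(−1.9653) ≈ 0.1401.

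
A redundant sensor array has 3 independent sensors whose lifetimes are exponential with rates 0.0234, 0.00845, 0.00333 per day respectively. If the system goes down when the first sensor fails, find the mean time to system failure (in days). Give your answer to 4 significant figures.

The time to first failure is exponential with rate Σλ = 0.0234 + 0.00845 + 0.00333 = 0.03518.
E[min] = 1/Σλ = 1/0.03518 = 28.4252 days.

28.43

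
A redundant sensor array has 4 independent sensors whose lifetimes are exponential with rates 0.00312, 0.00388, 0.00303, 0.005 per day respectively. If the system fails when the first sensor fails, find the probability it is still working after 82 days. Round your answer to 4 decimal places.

0.2916

The time to first failure is exponential with rate Σλ = 0.00312 + 0.00388 + 0.00303 + 0.005 = 0.01503.
P(min > 82) = e^(−0.01503·82) = e^(−1.2325) ≈ 0.2916.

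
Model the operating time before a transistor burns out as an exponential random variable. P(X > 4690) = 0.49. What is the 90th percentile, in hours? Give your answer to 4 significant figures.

e^(−λ·4690) = 0.49 ⇒ λ = −ln(0.49)/4690 = 0.0001521.
90th percentile: 1 − e^(−λt) = 0.9, t = −ln(0.1)/λ = 15138.6 hours.

15140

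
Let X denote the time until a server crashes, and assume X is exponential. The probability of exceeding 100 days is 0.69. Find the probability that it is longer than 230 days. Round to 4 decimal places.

0.4259

e^(−λ·100) = 0.69 ⇒ λ = −ln(0.69)/100 = 0.00371064.
P(X > 230) = e^(−0.00371064·230) = e^(−0.85345) ≈ 0.4259.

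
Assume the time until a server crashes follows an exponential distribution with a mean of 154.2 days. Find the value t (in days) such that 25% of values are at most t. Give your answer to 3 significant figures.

44.4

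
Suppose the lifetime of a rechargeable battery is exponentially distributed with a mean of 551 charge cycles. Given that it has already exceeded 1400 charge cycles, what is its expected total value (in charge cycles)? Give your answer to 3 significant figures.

The rate is λ = 1/551 = 0.00181488 per charge cycle.
By memorylessness, E[X | X > 1400] = 1400 + 1/λ = 1400 + 551 = 1951 charge cycles.

1950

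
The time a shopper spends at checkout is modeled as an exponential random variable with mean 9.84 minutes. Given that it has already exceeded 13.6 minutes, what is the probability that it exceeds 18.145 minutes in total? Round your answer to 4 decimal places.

The rate is λ = 1/9.84 = 0.101626 per minute.
P(X > s+t | X > s) = e^(−λ(s+t))/e^(−λs) = e^(−λt), independent of s = 13.6.
P(X > 4.545) = e^(−0.46189) ≈ 0.6301.

0.6301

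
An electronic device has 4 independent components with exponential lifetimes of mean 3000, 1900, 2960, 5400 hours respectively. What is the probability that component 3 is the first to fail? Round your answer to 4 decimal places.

0.2443

Rates: λ_i = 1/mean_i → 0.000333333, 0.000526316, 0.000337838, 0.000185185; Σλ = 0.00138267.
P(component 3 first) = λ_3/Σλ = 0.000337838/0.00138267 ≈ 0.2443.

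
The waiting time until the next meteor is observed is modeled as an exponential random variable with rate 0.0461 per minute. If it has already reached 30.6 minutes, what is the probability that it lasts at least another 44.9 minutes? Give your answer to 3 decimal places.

P(X > s+t | X > s) = e^(−λ(s+t))/e^(−λs) = e^(−λt), independent of s = 30.6.
P(X > 44.9) = e^(−2.0699) ≈ 0.126.

0.126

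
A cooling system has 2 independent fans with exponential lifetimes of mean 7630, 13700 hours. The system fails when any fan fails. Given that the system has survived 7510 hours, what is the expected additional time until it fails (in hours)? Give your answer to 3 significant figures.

4900

First-failure rate Σλ = 1/7630 + 1/13700 = 0.000204054.
By memorylessness the expected residual is 1/Σλ = 4900.66 hours, regardless of the 7510 already elapsed.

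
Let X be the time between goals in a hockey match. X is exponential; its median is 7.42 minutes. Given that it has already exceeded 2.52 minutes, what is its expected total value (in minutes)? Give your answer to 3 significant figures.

13.2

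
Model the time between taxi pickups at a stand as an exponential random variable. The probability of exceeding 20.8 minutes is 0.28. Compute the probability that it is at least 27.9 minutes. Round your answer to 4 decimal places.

0.1813

e^(−λ·20.8) = 0.28 ⇒ λ = −ln(0.28)/20.8 = 0.0612003.
P(X > 27.9) = e^(−0.0612003·27.9) = e^(−1.7075) ≈ 0.1813.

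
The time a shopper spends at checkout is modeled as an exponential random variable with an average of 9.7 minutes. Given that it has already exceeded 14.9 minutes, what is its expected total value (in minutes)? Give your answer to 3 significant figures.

The rate is λ = 1/9.7 = 0.103093 per minute.
By memorylessness, E[X | X > 14.9] = 14.9 + 1/λ = 14.9 + 9.7 = 24.6 minutes.

24.6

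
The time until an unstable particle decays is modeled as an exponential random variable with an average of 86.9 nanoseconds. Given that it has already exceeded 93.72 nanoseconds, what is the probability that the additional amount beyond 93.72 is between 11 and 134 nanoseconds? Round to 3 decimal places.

The rate is λ = 1/86.9 = 0.0115075 per nanosecond.
Memoryless: the residual past 93.72 is again Exp(λ).
P(11 < residual < 134) = e^(−λ·11) − e^(−λ·134) = 0.88110 − 0.21395 ≈ 0.667.

0.667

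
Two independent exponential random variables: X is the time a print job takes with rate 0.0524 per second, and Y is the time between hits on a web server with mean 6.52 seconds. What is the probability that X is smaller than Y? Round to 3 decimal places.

λ_1 = 0.0524, λ_2 = 1/6.52 = 0.153374.
For independent exponentials, P(X < Y) = λ_1/(λ_1+λ_2) = 0.0524/0.205774 ≈ 0.255.

0.255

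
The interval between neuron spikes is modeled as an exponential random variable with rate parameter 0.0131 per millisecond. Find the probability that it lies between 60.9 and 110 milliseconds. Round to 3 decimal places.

P(60.9 < X < 110) = e^(−λ·60.9) − e^(−λ·110) = 0.45032 − 0.23669 ≈ 0.214.

0.214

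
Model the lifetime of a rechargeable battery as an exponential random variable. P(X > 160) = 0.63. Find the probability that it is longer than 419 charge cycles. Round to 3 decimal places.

0.298

e^(−λ·160) = 0.63 ⇒ λ = −ln(0.63)/160 = 0.00288772.
P(X > 419) = e^(−0.00288772·419) = e^(−1.21) ≈ 0.298.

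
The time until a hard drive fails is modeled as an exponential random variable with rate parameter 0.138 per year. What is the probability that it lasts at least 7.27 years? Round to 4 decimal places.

0.3667

P(X > 7.27) = e^(−λ·7.27) = e^(−1.0033) ≈ 0.3667.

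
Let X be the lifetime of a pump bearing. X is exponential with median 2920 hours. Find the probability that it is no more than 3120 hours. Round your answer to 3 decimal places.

0.523

For an exponential, median = ln(2)/λ, so λ = ln 2 / 2920 = 0.000237379 per hour.
P(X ≤ 3120) = 1 − e^(−λ·3120) = 1 − e^(−0.74062) ≈ 0.523.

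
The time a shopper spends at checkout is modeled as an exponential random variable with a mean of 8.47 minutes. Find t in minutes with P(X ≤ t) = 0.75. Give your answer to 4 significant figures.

11.74

The rate is λ = 1/8.47 = 0.118064 per minute.
Set 1 − e^(−λt) = 0.75, so t = −ln(0.25)/λ = 1.3863/0.118064 ≈ 11.7419 minutes.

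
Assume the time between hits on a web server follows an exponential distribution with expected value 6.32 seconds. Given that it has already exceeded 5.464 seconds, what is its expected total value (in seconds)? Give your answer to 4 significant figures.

11.78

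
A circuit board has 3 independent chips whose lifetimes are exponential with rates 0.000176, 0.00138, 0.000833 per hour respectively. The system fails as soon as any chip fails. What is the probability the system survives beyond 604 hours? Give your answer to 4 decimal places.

0.2362

The time to first failure is exponential with rate Σλ = 0.000176 + 0.00138 + 0.000833 = 0.002389.
P(min > 604) = e^(−0.002389·604) = e^(−1.443) ≈ 0.2362.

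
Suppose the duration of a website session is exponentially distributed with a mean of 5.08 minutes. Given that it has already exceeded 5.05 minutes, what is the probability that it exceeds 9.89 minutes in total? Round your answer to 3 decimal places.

0.386

The rate is λ = 1/5.08 = 0.19685 per minute.
P(X > s+t | X > s) = e^(−λ(s+t))/e^(−λs) = e^(−λt), independent of s = 5.05.
P(X > 4.84) = e^(−0.95276) ≈ 0.386.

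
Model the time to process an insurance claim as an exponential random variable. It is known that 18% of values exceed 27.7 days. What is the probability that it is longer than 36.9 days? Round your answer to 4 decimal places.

e^(−λ·27.7) = 0.18 ⇒ λ = −ln(0.18)/27.7 = 0.0619061.
P(X > 36.9) = e^(−0.0619061·36.9) = e^(−2.2843) ≈ 0.1018.

0.1018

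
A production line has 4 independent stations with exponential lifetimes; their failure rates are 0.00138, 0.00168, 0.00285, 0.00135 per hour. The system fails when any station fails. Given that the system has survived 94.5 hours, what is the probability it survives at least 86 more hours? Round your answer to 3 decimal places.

Time to first failure ~ Exp(Σλ) with Σλ = 0.00726.
By memorylessness, P(T > 94.5+86 | T > 94.5) = P(T > 86) = e^(−0.00726·86) ≈ 0.536.

0.536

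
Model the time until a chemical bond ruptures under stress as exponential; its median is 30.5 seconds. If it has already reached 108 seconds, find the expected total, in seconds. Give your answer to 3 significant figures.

For an exponential, median = ln(2)/λ, so λ = ln 2 / 30.5 = 0.0227261 per second.
By memorylessness, E[X | X > 108] = 108 + 1/λ = 108 + 44.0022 = 152.002 seconds.

152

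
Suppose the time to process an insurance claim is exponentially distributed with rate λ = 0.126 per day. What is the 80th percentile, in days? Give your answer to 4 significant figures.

Set 1 − e^(−λt) = 0.8, so t = −ln(0.2)/λ = 1.6094/0.126 ≈ 12.7733 days.

12.77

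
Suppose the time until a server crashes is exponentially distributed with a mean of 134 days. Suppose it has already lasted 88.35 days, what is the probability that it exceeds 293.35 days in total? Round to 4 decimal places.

0.2166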